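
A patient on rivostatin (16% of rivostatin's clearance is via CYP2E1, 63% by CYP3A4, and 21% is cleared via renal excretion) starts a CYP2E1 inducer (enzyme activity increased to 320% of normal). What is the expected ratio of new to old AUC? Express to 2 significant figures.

0.74

The CYP2E1 pathway (16% of clearance) rises to 3.2× activity: 0.16 × 3.2 = 0.512.
CYP3A4 (63%) and the residual 21% are unaffected.
Relative clearance = 0.512 + 0.63 + 0.21 = 1.352.
Since AUC ∝ 1/CL, the ratio is 1 / 1.352 = 0.74.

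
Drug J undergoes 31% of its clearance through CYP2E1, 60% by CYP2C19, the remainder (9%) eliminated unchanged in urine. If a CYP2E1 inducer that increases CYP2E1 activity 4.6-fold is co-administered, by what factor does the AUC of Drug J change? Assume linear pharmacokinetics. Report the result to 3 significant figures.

The CYP2E1 pathway (31% of clearance) rises to 4.6× activity: 0.31 × 4.6 = 1.426.
CYP2C19 (60%) and the residual 9% are unaffected.
Relative clearance = 1.426 + 0.6 + 0.09 = 2.116.
AUC is inversely proportional to clearance, so the fold-change is 1 / 2.116 = 0.473.

0.473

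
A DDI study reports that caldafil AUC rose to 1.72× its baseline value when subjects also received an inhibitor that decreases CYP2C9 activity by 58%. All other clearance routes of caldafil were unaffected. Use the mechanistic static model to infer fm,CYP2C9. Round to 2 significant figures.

0.72

CL'/CL = 1 / 1.72 = 0.5814
0.42·fm + (1 − fm) = 0.5814
fm = (0.5814 − 1) / (0.42 − 1) = 0.72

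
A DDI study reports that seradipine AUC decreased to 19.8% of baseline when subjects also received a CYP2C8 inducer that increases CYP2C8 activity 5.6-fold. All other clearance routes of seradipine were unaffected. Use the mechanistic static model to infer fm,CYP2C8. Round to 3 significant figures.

0.881

Let fm be the CYP2C8 fraction. New clearance relative to baseline = fm × 5.6 + (1 − fm).
AUC ratio = 1 / (new CL fraction), so new CL fraction = 1 / 0.198 = 5.051.
fm × 5.6 + 1 − fm = 5.051  ⇒  fm × (5.6 − 1) = 4.051  ⇒  fm = 0.881.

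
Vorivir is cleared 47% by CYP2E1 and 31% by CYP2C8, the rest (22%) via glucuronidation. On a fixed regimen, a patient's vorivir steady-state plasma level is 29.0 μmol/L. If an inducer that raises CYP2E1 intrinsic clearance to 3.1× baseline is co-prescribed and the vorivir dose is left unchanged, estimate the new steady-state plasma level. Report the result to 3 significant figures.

The CYP2E1 pathway (47% of clearance) increases to 3.1× activity: 0.47 × 3.1 = 1.457.
CYP2C8 (31%) and the residual 22% are unaffected.
Relative clearance = 1.457 + 0.31 + 0.22 = 1.987.
With dosing unchanged, steady-state plasma level scales as 1/CL: 29.0 / 1.987 = 14.6 μmol/L.

14.6 μmol/L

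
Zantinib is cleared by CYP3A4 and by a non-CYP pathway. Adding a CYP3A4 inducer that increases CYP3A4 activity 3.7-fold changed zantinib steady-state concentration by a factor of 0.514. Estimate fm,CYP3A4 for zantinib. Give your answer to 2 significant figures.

0.35

Let fm be the CYP3A4 fraction. New clearance relative to baseline = fm × 3.7 + (1 − fm).
Steady-state concentration ratio = 1 / (new CL fraction), so new CL fraction = 1 / 0.514 = 1.946.
fm × 3.7 + 1 − fm = 1.946  ⇒  fm × (3.7 − 1) = 0.9455  ⇒  fm = 0.35.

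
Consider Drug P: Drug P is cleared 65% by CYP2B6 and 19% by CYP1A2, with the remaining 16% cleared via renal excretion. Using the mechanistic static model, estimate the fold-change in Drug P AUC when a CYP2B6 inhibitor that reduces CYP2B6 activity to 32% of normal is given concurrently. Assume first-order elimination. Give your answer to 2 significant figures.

The CYP2B6 pathway (65% of clearance) drops to 0.32× activity: 0.65 × 0.32 = 0.208.
CYP1A2 (19%) and the residual 16% are unaffected.
Relative clearance = 0.208 + 0.19 + 0.16 = 0.558.
Since AUC ∝ 1/CL, the ratio is 1 / 0.558 = 1.8.

1.8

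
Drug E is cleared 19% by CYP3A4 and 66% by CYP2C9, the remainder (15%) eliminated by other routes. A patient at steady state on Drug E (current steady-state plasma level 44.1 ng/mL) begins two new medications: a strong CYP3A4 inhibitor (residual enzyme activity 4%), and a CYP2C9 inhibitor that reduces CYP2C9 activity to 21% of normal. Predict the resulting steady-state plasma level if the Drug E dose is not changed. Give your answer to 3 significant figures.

CYP3A4: 0.19 × 0.04 = 0.0076
CYP2C9: 0.66 × 0.21 = 0.1386
Other: 0.15 (unchanged)
Relative clearance = 0.0076 + 0.1386 + 0.15 = 0.2962.
Dividing the baseline by the relative clearance: 44.1 / 0.2962 = 149 ng/mL.

149 ng/mL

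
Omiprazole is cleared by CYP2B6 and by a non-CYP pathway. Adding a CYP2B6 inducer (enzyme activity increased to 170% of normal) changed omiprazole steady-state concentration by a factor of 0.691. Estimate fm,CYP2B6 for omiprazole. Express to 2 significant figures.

CL'/CL = 1 / 0.691 = 1.447
1.7·fm + (1 − fm) = 1.447
fm = (1.447 − 1) / (1.7 − 1) = 0.64

0.64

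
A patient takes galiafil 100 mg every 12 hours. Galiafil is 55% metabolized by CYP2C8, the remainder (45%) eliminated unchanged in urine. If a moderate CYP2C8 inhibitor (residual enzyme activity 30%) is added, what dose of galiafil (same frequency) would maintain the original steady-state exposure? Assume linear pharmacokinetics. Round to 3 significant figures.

The CYP2C8 pathway (55% of clearance) drops to 0.3× activity: 0.55 × 0.3 = 0.165.
Non-CYP routes (45%) are unchanged.
CL_new/CL_old = 0.165 + 0.45 = 0.615.
To maintain the same steady-state level, dose must scale with clearance: new dose = 100 × 0.615 = 61.5 mg.

61.5 mg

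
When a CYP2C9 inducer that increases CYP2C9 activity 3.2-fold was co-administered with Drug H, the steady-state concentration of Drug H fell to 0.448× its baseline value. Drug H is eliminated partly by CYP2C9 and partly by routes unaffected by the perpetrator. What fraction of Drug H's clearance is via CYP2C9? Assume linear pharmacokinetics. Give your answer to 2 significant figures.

0.56

Write x for the fraction cleared via CYP2C9. The observed steady-state concentration change means clearance rose to 1/0.448 = 2.232 of baseline.
Setting x·3.2 + (1 − x) = 2.232 and solving: x = (2.232 − 1)/(3.2 − 1) = 0.56.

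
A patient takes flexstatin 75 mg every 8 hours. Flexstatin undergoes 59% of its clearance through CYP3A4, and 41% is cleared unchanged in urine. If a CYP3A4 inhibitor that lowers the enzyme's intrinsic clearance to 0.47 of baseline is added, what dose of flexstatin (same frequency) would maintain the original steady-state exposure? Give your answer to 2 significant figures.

52 mg

The CYP3A4 pathway (59% of clearance) is reduced to 0.47× activity: 0.59 × 0.47 = 0.2773.
Non-CYP routes (41%) are unchanged.
New clearance relative to baseline: 0.2773 + 0.41 = 0.6873.
Exposure is unchanged when dose changes in proportion to clearance. New dose = 75 mg × 0.6873 = 52 mg.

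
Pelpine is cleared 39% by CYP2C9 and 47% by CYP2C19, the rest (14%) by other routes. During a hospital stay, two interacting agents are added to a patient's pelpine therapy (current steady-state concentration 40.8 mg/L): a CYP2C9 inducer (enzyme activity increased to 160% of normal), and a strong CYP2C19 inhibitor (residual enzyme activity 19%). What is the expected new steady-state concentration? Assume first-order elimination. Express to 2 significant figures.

The CYP2C9 pathway (39% of clearance) increases to 1.6× activity: 0.39 × 1.6 = 0.624.
The CYP2C19 pathway (47% of clearance) falls to 0.19× activity: 0.47 × 0.19 = 0.0893.
The remaining 14% of clearance is unaffected.
CL_new/CL_old = 0.624 + 0.0893 + 0.14 = 0.8533.
New steady-state concentration = 40.8 / 0.8533 = 48 mg/L (concentration scales inversely with clearance).

48 mg/L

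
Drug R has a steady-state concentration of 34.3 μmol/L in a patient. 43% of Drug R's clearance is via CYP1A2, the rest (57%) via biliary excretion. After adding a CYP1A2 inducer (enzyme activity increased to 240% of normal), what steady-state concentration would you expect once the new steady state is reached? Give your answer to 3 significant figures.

CYP1A2: 0.43 × 2.4 = 1.032
Other: 0.57 (unchanged)
New clearance relative to baseline: 1.032 + 0.57 = 1.602.
New steady-state concentration = baseline ÷ relative clearance = 34.3 / 1.602 = 21.4 μmol/L.

21.4 μmol/L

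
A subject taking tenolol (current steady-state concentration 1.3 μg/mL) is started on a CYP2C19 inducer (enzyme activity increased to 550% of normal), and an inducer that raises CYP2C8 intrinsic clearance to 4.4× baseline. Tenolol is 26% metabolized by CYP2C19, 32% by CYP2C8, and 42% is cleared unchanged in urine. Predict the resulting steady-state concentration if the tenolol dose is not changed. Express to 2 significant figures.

CYP2C19: 0.26 × 5.5 = 1.43
CYP2C8: 0.32 × 4.4 = 1.408
Other: 0.42 (unchanged)
Relative clearance = 1.43 + 1.408 + 0.42 = 3.258.
Dividing the baseline by the relative clearance: 1.3 / 3.258 = 0.40 μg/mL.

0.40 μg/mL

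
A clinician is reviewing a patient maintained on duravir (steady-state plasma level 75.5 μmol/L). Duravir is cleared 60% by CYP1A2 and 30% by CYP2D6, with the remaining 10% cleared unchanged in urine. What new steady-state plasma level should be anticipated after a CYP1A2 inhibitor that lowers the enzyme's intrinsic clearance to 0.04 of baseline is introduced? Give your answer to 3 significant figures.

The CYP1A2 pathway (60% of clearance) drops to 0.04× activity: 0.6 × 0.04 = 0.024.
CYP2D6 (30%) and the residual 10% are unaffected.
CL_new/CL_old = 0.024 + 0.3 + 0.1 = 0.424.
New steady-state plasma level = baseline ÷ relative clearance = 75.5 / 0.424 = 178 μmol/L.

178 μmol/L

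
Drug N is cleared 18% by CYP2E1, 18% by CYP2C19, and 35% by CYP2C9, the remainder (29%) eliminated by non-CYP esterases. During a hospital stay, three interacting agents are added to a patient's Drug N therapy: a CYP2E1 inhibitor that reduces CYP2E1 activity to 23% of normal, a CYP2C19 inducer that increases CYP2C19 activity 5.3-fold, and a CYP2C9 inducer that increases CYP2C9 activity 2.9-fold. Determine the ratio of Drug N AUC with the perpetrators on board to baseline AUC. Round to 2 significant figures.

0.43

CYP2E1: 0.18 × 0.23 = 0.0414
CYP2C19: 0.18 × 5.3 = 0.954
CYP2C9: 0.35 × 2.9 = 1.015
Other: 0.29 (unchanged)
New clearance relative to baseline: 0.0414 + 0.954 + 1.015 + 0.29 = 2.3004.
AUC ∝ 1/CL: fold-change = 1 / 2.3004 = 0.43.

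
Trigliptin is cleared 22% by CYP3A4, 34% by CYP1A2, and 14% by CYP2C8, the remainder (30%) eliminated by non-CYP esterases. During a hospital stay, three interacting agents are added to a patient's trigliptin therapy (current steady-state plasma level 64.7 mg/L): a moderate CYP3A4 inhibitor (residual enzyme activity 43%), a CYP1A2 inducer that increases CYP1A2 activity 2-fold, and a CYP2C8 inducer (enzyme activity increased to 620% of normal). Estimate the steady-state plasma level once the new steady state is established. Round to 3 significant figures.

33.3 mg/L

CYP3A4: 0.22 × 0.43 = 0.0946
CYP1A2: 0.34 × 2 = 0.68
CYP2C8: 0.14 × 6.2 = 0.868
Other: 0.3 (unchanged)
New clearance relative to baseline: 0.0946 + 0.68 + 0.868 + 0.3 = 1.9426.
Dividing the baseline by the relative clearance: 64.7 / 1.9426 = 33.3 mg/L.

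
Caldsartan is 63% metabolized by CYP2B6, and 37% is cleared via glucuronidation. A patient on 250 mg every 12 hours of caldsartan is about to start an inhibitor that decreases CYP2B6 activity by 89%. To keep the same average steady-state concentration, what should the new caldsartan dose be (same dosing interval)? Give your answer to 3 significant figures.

The CYP2B6 pathway (63% of clearance) falls to 0.11× activity: 0.63 × 0.11 = 0.0693.
Non-CYP routes (37%) are unchanged.
CL_new/CL_old = 0.0693 + 0.37 = 0.4393.
Exposure is unchanged when dose changes in proportion to clearance. New dose = 250 mg × 0.4393 = 110 mg.

110 mg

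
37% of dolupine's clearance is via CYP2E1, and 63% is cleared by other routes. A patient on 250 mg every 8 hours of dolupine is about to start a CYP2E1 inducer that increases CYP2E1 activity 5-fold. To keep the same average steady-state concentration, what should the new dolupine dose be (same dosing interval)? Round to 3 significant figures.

CYP2E1: 0.37 × 5 = 1.85
Other: 0.63 (unchanged)
Relative clearance = 1.85 + 0.63 = 2.48.
To maintain the same steady-state level, dose must scale with clearance: new dose = 250 × 2.48 = 620 mg.

620 mg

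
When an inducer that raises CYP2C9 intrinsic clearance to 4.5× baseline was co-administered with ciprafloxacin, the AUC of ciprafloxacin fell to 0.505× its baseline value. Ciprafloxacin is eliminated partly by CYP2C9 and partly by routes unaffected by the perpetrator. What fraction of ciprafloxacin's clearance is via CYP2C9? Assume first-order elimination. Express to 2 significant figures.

0.28

Call the CYP2C9 fraction fm. After the interaction, CL_new/CL_old = fm × 4.5 + (1 − fm).
AUC ratio = 1 / (new CL fraction), so new CL fraction = 1 / 0.505 = 1.98.
fm × 4.5 + 1 − fm = 1.98  ⇒  fm × (4.5 − 1) = 0.9802  ⇒  fm = 0.28.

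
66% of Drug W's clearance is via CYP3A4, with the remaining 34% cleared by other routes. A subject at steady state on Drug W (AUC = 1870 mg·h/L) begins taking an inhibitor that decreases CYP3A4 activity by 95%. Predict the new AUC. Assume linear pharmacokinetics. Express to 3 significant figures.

The CYP3A4 pathway (66% of clearance) falls to 0.05× activity: 0.66 × 0.05 = 0.033.
Non-CYP routes (34%) are unchanged.
CL_new/CL_old = 0.033 + 0.34 = 0.373.
AUC ∝ 1/CL, so new value = 1870 / 0.373 = 5.01 × 10³ mg·h/L.

5.01 × 10³ mg·h/L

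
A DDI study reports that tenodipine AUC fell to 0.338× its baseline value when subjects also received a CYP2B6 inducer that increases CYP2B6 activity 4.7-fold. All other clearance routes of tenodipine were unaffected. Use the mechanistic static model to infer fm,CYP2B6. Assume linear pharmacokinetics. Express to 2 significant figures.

0.53

Let x = fm,CYP2B6. Because AUC ∝ 1/CL, relative clearance rose to 1/0.338 = 2.959.
Setting x·4.7 + (1 − x) = 2.959 and solving: x = (2.959 − 1)/(4.7 − 1) = 0.53.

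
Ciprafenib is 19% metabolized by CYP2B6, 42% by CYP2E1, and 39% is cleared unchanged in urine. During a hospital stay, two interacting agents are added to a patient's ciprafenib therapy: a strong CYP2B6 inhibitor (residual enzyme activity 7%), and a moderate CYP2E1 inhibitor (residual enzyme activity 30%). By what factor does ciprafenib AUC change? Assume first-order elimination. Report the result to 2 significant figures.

1.9

CYP2B6: 0.19 × 0.07 = 0.0133
CYP2E1: 0.42 × 0.3 = 0.126
Other: 0.39 (unchanged)
CL_new/CL_old = 0.0133 + 0.126 + 0.39 = 0.5293.
Net AUC ratio = 1 / 0.5293 = 1.9.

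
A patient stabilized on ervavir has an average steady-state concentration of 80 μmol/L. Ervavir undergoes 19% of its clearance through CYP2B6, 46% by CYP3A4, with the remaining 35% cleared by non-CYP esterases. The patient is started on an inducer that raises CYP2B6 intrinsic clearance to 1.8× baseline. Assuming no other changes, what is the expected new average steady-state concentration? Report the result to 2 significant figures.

69 μmol/L

CYP2B6: 0.19 × 1.8 = 0.342
CYP3A4: 0.46 (unchanged)
Other: 0.35 (unchanged)
CL_new/CL_old = 0.342 + 0.46 + 0.35 = 1.152.
New average steady-state concentration = baseline ÷ relative clearance = 80 / 1.152 = 69 μmol/L.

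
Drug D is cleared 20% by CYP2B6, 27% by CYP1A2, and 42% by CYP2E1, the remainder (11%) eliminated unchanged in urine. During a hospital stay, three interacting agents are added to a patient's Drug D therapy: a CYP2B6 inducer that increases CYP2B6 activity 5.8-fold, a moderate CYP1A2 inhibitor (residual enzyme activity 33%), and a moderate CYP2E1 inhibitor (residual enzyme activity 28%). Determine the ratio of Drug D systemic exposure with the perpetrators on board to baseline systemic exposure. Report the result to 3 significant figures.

CYP2B6: 0.2 × 5.8 = 1.16
CYP1A2: 0.27 × 0.33 = 0.0891
CYP2E1: 0.42 × 0.28 = 0.1176
Other: 0.11 (unchanged)
Relative clearance = 1.16 + 0.0891 + 0.1176 + 0.11 = 1.4767.
Systemic exposure ∝ 1/CL: fold-change = 1 / 1.4767 = 0.677.

0.677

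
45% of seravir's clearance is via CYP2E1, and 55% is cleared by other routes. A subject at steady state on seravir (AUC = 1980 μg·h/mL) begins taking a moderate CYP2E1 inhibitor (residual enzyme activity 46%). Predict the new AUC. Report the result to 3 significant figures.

2.62 × 10³ μg·h/mL

The CYP2E1 pathway (45% of clearance) drops to 0.46× activity: 0.45 × 0.46 = 0.207.
The remaining 55% of clearance is unaffected.
CL_new/CL_old = 0.207 + 0.55 = 0.757.
AUC ∝ 1/CL, so new value = 1980 / 0.757 = 2.62 × 10³ μg·h/mL.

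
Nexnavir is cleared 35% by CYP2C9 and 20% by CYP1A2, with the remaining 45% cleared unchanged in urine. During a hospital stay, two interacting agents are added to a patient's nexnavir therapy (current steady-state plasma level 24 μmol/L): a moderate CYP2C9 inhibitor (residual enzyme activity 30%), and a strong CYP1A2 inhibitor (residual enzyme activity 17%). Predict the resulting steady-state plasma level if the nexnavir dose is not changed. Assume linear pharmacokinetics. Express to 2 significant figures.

41 μmol/L

CYP2C9: 0.35 × 0.3 = 0.105
CYP1A2: 0.2 × 0.17 = 0.034
Other: 0.45 (unchanged)
CL_new/CL_old = 0.105 + 0.034 + 0.45 = 0.589.
Dividing the baseline by the relative clearance: 24 / 0.589 = 41 μmol/L.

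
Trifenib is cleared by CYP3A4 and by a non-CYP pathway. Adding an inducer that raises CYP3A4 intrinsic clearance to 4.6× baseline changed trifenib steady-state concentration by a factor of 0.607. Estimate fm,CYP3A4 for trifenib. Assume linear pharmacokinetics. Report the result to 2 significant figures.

0.18

Write x for the fraction cleared via CYP3A4. The observed steady-state concentration change means clearance rose to 1/0.607 = 1.647 of baseline.
Only the CYP3A4 route changed, so 1.647 = x·4.6 + (1 − x), giving x = 0.18.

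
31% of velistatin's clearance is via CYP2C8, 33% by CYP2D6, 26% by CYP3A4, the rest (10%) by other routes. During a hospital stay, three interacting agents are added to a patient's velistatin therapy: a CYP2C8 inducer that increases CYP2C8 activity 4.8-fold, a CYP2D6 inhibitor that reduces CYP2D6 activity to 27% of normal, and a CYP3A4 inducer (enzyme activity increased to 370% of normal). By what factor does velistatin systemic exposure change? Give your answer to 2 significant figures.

The CYP2C8 pathway (31% of clearance) is boosted to 4.8× activity: 0.31 × 4.8 = 1.488.
The CYP2D6 pathway (33% of clearance) falls to 0.27× activity: 0.33 × 0.27 = 0.0891.
The CYP3A4 pathway (26% of clearance) is boosted to 3.7× activity: 0.26 × 3.7 = 0.962.
Non-CYP routes (10%) are unchanged.
Relative clearance = 1.488 + 0.0891 + 0.962 + 0.1 = 2.6391.
Because systemic exposure varies inversely with clearance, the combined effect is 1 / 2.6391 = 0.38.

0.38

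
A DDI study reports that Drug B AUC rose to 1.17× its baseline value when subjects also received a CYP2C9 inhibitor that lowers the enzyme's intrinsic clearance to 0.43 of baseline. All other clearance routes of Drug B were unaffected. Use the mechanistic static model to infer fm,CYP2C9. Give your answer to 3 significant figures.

0.255

Let fm be the CYP2C9 fraction. New clearance relative to baseline = fm × 0.43 + (1 − fm).
AUC ratio = 1 / (new CL fraction), so new CL fraction = 1 / 1.17 = 0.8547.
fm × 0.43 + 1 − fm = 0.8547  ⇒  fm × (0.43 − 1) = −0.1453  ⇒  fm = 0.255.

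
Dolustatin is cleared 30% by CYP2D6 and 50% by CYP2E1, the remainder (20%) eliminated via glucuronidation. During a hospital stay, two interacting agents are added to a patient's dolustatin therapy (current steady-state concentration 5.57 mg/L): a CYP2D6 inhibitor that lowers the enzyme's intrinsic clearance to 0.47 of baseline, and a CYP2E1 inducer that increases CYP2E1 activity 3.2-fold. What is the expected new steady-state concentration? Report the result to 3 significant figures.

2.87 mg/L

The CYP2D6 pathway (30% of clearance) is reduced to 0.47× activity: 0.3 × 0.47 = 0.141.
The CYP2E1 pathway (50% of clearance) increases to 3.2× activity: 0.5 × 3.2 = 1.6.
The remaining 20% of clearance is unaffected.
New clearance relative to baseline: 0.141 + 1.6 + 0.2 = 1.941.
New steady-state concentration = 5.57 / 1.941 = 2.87 mg/L (concentration scales inversely with clearance).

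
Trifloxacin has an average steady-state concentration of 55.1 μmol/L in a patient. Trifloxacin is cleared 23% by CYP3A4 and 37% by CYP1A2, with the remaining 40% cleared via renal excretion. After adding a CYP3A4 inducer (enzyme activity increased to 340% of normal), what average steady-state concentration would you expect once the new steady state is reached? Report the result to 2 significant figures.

CYP3A4: 0.23 × 3.4 = 0.782
CYP1A2: 0.37 (unchanged)
Other: 0.4 (unchanged)
CL_new/CL_old = 0.782 + 0.37 + 0.4 = 1.552.
New average steady-state concentration = baseline ÷ relative clearance = 55.1 / 1.552 = 36 μmol/L.

36 μmol/L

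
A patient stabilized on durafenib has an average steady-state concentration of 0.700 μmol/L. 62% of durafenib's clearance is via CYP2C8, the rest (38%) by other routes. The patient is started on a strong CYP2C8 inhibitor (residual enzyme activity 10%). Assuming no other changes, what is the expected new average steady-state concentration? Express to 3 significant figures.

1.58 μmol/L

CYP2C8: 0.62 × 0.1 = 0.062
Other: 0.38 (unchanged)
CL_new/CL_old = 0.062 + 0.38 = 0.442.
Average steady-state concentration ∝ 1/CL, so new value = 0.700 / 0.442 = 1.58 μmol/L.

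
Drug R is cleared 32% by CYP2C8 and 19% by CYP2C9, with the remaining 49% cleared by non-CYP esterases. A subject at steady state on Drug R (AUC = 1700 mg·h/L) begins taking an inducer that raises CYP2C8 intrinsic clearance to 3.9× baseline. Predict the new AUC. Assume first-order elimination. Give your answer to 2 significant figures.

8.8 × 10² mg·h/L

The CYP2C8 pathway (32% of clearance) is boosted to 3.9× activity: 0.32 × 3.9 = 1.248.
CYP2C9 (19%) and the residual 49% are unaffected.
Relative clearance = 1.248 + 0.19 + 0.49 = 1.928.
New AUC = baseline ÷ relative clearance = 1700 / 1.928 = 8.8 × 10² mg·h/L.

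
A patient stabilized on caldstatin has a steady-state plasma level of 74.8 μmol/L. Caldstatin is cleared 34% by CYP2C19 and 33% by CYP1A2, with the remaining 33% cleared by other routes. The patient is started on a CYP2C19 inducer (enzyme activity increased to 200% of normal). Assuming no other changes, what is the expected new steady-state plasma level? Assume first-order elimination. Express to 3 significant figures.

55.8 μmol/L

The CYP2C19 pathway (34% of clearance) increases to 2× activity: 0.34 × 2 = 0.68.
CYP1A2 (33%) and the residual 33% are unaffected.
Relative clearance = 0.68 + 0.33 + 0.33 = 1.34.
Steady-state plasma level ∝ 1/CL, so new value = 74.8 / 1.34 = 55.8 μmol/L.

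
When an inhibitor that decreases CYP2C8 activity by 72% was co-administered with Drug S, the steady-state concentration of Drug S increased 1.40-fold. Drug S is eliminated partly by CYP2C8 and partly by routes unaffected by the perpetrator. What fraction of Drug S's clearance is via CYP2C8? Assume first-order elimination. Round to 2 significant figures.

0.40

CL'/CL = 1 / 1.40 = 0.7143
0.28·fm + (1 − fm) = 0.7143
fm = (0.7143 − 1) / (0.28 − 1) = 0.40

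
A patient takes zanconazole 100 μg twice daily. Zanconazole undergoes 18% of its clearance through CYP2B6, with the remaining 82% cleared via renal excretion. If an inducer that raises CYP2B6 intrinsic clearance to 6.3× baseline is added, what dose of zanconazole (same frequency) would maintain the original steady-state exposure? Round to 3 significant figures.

195 μg

The CYP2B6 pathway (18% of clearance) is boosted to 6.3× activity: 0.18 × 6.3 = 1.134.
The remaining 82% of clearance is unaffected.
New clearance relative to baseline: 1.134 + 0.82 = 1.954.
To maintain the same steady-state level, dose must scale with clearance: new dose = 100 × 1.954 = 195 μg.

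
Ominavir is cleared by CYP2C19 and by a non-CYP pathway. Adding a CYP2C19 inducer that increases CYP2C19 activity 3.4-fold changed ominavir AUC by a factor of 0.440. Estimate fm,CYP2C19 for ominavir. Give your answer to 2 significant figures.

0.53

Write x for the fraction cleared via CYP2C19. The observed AUC change means clearance rose to 1/0.440 = 2.273 of baseline.
Setting x·3.4 + (1 − x) = 2.273 and solving: x = (2.273 − 1)/(3.4 − 1) = 0.53.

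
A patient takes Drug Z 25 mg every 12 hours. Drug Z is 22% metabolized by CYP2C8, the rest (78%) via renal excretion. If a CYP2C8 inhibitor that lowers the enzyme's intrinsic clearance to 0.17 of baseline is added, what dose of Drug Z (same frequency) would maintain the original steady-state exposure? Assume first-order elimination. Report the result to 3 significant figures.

CYP2C8: 0.22 × 0.17 = 0.0374
Other: 0.78 (unchanged)
New clearance relative to baseline: 0.0374 + 0.78 = 0.8174.
Exposure is unchanged when dose changes in proportion to clearance. New dose = 25 mg × 0.8174 = 20.4 mg.

20.4 mg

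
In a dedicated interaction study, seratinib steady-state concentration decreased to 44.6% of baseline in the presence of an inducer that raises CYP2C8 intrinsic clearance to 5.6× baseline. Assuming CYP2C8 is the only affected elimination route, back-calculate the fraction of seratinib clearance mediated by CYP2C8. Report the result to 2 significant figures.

0.27

Call the CYP2C8 fraction fm. After the interaction, CL_new/CL_old = fm × 5.6 + (1 − fm).
Steady-state concentration ratio = 1 / (new CL fraction), so new CL fraction = 1 / 0.446 = 2.242.
fm × 5.6 + 1 − fm = 2.242  ⇒  fm × (5.6 − 1) = 1.242  ⇒  fm = 0.27.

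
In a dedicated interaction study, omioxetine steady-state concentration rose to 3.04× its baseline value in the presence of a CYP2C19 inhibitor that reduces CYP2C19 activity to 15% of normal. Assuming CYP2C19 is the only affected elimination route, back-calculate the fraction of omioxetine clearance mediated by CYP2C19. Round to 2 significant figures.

0.79

Write x for the fraction cleared via CYP2C19. The observed steady-state concentration change means clearance fell to 1/3.04 = 0.3289 of baseline.
Only the CYP2C19 route changed, so 0.3289 = x·0.15 + (1 − x), giving x = 0.79.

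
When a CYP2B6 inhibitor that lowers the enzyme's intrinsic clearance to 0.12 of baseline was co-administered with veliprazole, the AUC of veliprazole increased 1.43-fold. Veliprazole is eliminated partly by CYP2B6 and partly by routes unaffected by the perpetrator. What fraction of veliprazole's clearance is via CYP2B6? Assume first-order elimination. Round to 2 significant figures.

0.34

Let fm be the CYP2B6 fraction. New clearance relative to baseline = fm × 0.12 + (1 − fm).
AUC ratio = 1 / (new CL fraction), so new CL fraction = 1 / 1.43 = 0.6993.
fm × 0.12 + 1 − fm = 0.6993  ⇒  fm × (0.12 − 1) = −0.3007  ⇒  fm = 0.34.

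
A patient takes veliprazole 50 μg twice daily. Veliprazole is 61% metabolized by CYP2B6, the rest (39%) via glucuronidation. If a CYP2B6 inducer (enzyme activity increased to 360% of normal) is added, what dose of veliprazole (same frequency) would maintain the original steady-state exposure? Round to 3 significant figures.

129 μg

The CYP2B6 pathway (61% of clearance) rises to 3.6× activity: 0.61 × 3.6 = 2.196.
Non-CYP routes (39%) are unchanged.
CL_new/CL_old = 2.196 + 0.39 = 2.586.
To maintain the same steady-state level, dose must scale with clearance: new dose = 50 × 2.586 = 129 μg.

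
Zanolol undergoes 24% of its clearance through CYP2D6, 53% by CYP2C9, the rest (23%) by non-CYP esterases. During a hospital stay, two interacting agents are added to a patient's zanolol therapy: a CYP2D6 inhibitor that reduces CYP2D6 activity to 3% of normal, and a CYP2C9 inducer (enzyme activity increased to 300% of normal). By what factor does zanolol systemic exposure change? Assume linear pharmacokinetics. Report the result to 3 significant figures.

0.547

The CYP2D6 pathway (24% of clearance) falls to 0.03× activity: 0.24 × 0.03 = 0.0072.
The CYP2C9 pathway (53% of clearance) is boosted to 3× activity: 0.53 × 3 = 1.59.
The remaining 23% of clearance is unaffected.
Relative clearance = 0.0072 + 1.59 + 0.23 = 1.8272.
Because systemic exposure varies inversely with clearance, the combined effect is 1 / 1.8272 = 0.547.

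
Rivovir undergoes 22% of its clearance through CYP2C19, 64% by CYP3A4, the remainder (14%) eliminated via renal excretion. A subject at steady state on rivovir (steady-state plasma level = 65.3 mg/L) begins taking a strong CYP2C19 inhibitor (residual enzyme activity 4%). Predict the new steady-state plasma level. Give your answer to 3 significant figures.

CYP2C19: 0.22 × 0.04 = 0.0088
CYP3A4: 0.64 (unchanged)
Other: 0.14 (unchanged)
CL_new/CL_old = 0.0088 + 0.64 + 0.14 = 0.7888.
Steady-state plasma level ∝ 1/CL, so new value = 65.3 / 0.7888 = 82.8 mg/L.

82.8 mg/L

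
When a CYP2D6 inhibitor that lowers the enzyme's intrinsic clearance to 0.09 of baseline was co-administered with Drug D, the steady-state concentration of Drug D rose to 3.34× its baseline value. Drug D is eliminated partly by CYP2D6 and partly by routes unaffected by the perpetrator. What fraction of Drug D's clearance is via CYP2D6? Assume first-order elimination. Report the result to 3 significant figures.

0.770

Let fm be the CYP2D6 fraction. New clearance relative to baseline = fm × 0.09 + (1 − fm).
Steady-state concentration ratio = 1 / (new CL fraction), so new CL fraction = 1 / 3.34 = 0.2994.
fm × 0.09 + 1 − fm = 0.2994  ⇒  fm × (0.09 − 1) = −0.7006  ⇒  fm = 0.770.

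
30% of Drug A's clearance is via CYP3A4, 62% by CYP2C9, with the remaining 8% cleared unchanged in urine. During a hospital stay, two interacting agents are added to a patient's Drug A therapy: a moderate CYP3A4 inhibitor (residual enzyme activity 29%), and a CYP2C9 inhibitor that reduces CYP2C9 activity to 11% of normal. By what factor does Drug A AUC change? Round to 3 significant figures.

The CYP3A4 pathway (30% of clearance) falls to 0.29× activity: 0.3 × 0.29 = 0.087.
The CYP2C9 pathway (62% of clearance) falls to 0.11× activity: 0.62 × 0.11 = 0.0682.
The remaining 8% of clearance is unaffected.
CL_new/CL_old = 0.087 + 0.0682 + 0.08 = 0.2352.
Because AUC varies inversely with clearance, the combined effect is 1 / 0.2352 = 4.25.

4.25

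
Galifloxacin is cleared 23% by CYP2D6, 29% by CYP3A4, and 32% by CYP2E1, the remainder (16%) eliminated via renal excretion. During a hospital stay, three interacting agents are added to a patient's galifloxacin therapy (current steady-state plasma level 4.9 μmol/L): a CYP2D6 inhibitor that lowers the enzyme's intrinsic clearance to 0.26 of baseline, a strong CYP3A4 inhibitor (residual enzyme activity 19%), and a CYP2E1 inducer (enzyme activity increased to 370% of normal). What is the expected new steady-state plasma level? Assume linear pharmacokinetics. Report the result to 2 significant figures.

3.4 μmol/L

CYP2D6: 0.23 × 0.26 = 0.0598
CYP3A4: 0.29 × 0.19 = 0.0551
CYP2E1: 0.32 × 3.7 = 1.184
Other: 0.16 (unchanged)
Relative clearance = 0.0598 + 0.0551 + 1.184 + 0.16 = 1.4589.
Dividing the baseline by the relative clearance: 4.9 / 1.4589 = 3.4 μmol/L.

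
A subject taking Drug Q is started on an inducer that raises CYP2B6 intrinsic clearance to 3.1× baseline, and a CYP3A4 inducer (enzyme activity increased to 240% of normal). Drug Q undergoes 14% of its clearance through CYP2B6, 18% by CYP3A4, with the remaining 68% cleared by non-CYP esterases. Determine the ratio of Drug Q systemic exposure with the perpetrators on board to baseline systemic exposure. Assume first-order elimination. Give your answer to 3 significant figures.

The CYP2B6 pathway (14% of clearance) is boosted to 3.1× activity: 0.14 × 3.1 = 0.434.
The CYP3A4 pathway (18% of clearance) rises to 2.4× activity: 0.18 × 2.4 = 0.432.
Non-CYP routes (68%) are unchanged.
CL_new/CL_old = 0.434 + 0.432 + 0.68 = 1.546.
Systemic exposure ∝ 1/CL: fold-change = 1 / 1.546 = 0.647.

0.647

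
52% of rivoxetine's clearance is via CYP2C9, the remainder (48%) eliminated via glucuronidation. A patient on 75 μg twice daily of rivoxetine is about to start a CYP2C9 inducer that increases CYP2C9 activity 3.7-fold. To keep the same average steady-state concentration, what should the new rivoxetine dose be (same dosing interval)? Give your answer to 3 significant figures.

The CYP2C9 pathway (52% of clearance) is boosted to 3.7× activity: 0.52 × 3.7 = 1.924.
Non-CYP routes (48%) are unchanged.
CL_new/CL_old = 1.924 + 0.48 = 2.404.
Exposure is unchanged when dose changes in proportion to clearance. New dose = 75 μg × 2.404 = 180 μg.

180 μg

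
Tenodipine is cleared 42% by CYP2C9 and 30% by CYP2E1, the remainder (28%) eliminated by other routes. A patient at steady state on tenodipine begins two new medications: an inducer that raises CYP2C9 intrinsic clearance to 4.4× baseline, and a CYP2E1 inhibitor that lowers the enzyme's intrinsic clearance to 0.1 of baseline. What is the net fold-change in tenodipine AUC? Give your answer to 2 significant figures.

0.46

The CYP2C9 pathway (42% of clearance) increases to 4.4× activity: 0.42 × 4.4 = 1.848.
The CYP2E1 pathway (30% of clearance) is reduced to 0.1× activity: 0.3 × 0.1 = 0.03.
The remaining 28% of clearance is unaffected.
CL_new/CL_old = 1.848 + 0.03 + 0.28 = 2.158.
Net AUC ratio = 1 / 2.158 = 0.46.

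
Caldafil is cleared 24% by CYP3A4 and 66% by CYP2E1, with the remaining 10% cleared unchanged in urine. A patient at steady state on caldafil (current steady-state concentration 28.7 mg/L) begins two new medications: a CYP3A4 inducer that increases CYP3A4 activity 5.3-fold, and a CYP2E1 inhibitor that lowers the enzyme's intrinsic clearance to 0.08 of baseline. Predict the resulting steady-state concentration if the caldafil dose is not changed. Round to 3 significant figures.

20.1 mg/L

The CYP3A4 pathway (24% of clearance) rises to 5.3× activity: 0.24 × 5.3 = 1.272.
The CYP2E1 pathway (66% of clearance) drops to 0.08× activity: 0.66 × 0.08 = 0.0528.
The remaining 10% of clearance is unaffected.
Relative clearance = 1.272 + 0.0528 + 0.1 = 1.4248.
New steady-state concentration = 28.7 / 1.4248 = 20.1 mg/L (concentration scales inversely with clearance).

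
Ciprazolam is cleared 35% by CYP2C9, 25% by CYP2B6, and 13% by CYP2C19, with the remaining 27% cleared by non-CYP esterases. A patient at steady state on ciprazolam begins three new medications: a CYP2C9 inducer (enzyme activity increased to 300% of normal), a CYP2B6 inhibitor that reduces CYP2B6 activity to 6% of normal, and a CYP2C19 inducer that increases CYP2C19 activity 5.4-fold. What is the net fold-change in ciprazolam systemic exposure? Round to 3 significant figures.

The CYP2C9 pathway (35% of clearance) is boosted to 3× activity: 0.35 × 3 = 1.05.
The CYP2B6 pathway (25% of clearance) falls to 0.06× activity: 0.25 × 0.06 = 0.015.
The CYP2C19 pathway (13% of clearance) rises to 5.4× activity: 0.13 × 5.4 = 0.702.
Non-CYP routes (27%) are unchanged.
CL_new/CL_old = 1.05 + 0.015 + 0.702 + 0.27 = 2.037.
Because systemic exposure varies inversely with clearance, the combined effect is 1 / 2.037 = 0.491.

0.491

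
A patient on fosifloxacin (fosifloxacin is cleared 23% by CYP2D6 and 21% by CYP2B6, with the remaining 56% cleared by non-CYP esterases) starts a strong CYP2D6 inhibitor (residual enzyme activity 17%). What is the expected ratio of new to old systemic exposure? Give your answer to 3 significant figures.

1.24

CYP2D6: 0.23 × 0.17 = 0.0391
CYP2B6: 0.21 (unchanged)
Other: 0.56 (unchanged)
New clearance relative to baseline: 0.0391 + 0.21 + 0.56 = 0.8091.
Systemic exposure is inversely proportional to clearance, so the fold-change is 1 / 0.8091 = 1.24.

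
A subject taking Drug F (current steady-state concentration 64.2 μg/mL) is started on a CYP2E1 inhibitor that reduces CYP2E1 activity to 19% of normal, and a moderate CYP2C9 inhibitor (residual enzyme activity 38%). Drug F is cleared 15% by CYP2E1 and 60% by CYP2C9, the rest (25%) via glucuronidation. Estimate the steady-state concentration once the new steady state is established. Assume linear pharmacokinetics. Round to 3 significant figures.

The CYP2E1 pathway (15% of clearance) is reduced to 0.19× activity: 0.15 × 0.19 = 0.0285.
The CYP2C9 pathway (60% of clearance) is reduced to 0.38× activity: 0.6 × 0.38 = 0.228.
Non-CYP routes (25%) are unchanged.
CL_new/CL_old = 0.0285 + 0.228 + 0.25 = 0.5065.
Dividing the baseline by the relative clearance: 64.2 / 0.5065 = 127 μg/mL.

127 μg/mL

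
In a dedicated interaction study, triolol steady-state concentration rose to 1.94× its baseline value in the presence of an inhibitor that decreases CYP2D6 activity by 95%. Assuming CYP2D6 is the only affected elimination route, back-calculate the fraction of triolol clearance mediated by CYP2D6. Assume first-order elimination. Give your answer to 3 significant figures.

CL'/CL = 1 / 1.94 = 0.5155
0.05·fm + (1 − fm) = 0.5155
fm = (0.5155 − 1) / (0.05 − 1) = 0.510

0.510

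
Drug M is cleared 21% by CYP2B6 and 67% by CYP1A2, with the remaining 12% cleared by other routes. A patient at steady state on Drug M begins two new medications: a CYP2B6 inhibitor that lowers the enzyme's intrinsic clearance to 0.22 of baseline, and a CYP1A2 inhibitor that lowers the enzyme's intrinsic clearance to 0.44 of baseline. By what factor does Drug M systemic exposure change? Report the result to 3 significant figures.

The CYP2B6 pathway (21% of clearance) drops to 0.22× activity: 0.21 × 0.22 = 0.0462.
The CYP1A2 pathway (67% of clearance) falls to 0.44× activity: 0.67 × 0.44 = 0.2948.
The remaining 12% of clearance is unaffected.
New clearance relative to baseline: 0.0462 + 0.2948 + 0.12 = 0.461.
Net systemic exposure ratio = 1 / 0.461 = 2.17.

2.17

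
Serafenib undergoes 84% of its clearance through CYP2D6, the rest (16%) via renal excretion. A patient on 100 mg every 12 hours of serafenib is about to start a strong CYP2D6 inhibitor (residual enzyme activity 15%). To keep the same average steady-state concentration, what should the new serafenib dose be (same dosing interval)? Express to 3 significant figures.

28.6 mg

The CYP2D6 pathway (84% of clearance) falls to 0.15× activity: 0.84 × 0.15 = 0.126.
The remaining 16% of clearance is unaffected.
New clearance relative to baseline: 0.126 + 0.16 = 0.286.
Css,avg = (dose rate)/CL, so holding Css fixed requires dose ∝ CL: 100 × 0.286 = 28.6 mg.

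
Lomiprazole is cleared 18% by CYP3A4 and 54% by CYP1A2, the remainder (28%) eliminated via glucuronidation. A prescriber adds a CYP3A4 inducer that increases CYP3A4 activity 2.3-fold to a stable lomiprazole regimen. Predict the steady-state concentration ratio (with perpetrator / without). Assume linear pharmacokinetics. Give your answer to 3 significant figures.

The CYP3A4 pathway (18% of clearance) increases to 2.3× activity: 0.18 × 2.3 = 0.414.
CYP1A2 (54%) and the residual 28% are unaffected.
Relative clearance = 0.414 + 0.54 + 0.28 = 1.234.
Steady-state concentration ratio = CL_old/CL_new = 1 / 1.234 = 0.810.

0.810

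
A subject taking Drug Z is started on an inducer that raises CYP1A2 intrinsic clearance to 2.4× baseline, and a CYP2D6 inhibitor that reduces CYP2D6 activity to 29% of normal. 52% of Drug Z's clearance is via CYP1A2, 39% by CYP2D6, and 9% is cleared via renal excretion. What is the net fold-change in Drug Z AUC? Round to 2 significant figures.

The CYP1A2 pathway (52% of clearance) increases to 2.4× activity: 0.52 × 2.4 = 1.248.
The CYP2D6 pathway (39% of clearance) drops to 0.29× activity: 0.39 × 0.29 = 0.1131.
Non-CYP routes (9%) are unchanged.
Relative clearance = 1.248 + 0.1131 + 0.09 = 1.4511.
Net AUC ratio = 1 / 1.4511 = 0.69.

0.69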